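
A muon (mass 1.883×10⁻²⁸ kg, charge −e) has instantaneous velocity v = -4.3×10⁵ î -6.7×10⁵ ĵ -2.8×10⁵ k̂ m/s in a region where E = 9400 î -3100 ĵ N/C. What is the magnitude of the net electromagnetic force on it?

|F| ≈ 1.59×10⁻¹⁵ N

Only an electric field acts, so F = qE = (−1.602×10⁻¹⁹ C)·(9400, -3100, 0) = (-1.51×10⁻¹⁵, 4.97×10⁻¹⁶, 0) N.
|F| = 1.59×10⁻¹⁵ N.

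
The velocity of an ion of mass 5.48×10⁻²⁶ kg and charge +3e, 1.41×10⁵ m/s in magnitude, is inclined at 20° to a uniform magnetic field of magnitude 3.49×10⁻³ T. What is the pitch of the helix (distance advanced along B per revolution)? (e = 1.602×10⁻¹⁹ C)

p ≈ 27.2 m

v∥ = v cosθ = 1.41×10⁵·cos20° ≈ 1.325×10⁵ m/s.
T = 2πm/(|q|B) = 2π(5.48×10⁻²⁶)/((4.806×10⁻¹⁹)(3.49×10⁻³)) ≈ 2.053×10⁻⁴ s.
pitch = v∥ T = (1.325×10⁵)(2.053×10⁻⁴) ≈ 27.2 m.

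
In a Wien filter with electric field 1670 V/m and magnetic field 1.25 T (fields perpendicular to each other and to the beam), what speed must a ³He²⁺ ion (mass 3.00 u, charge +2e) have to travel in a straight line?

Straight-line motion ⇒ electric and magnetic forces cancel, so E = vB.
v = E/B = 1670/1.25 = 1340 m/s.

v = 1340 m/s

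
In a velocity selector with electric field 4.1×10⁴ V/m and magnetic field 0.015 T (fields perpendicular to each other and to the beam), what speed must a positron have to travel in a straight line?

Zero net Lorentz force requires |qE| = |q v×B|, i.e. E = vB.
v = E/B = 4.1×10⁴/0.015 = 2.7×10⁶ m/s.
The result is independent of the particle's charge and mass.

v = 2.7×10⁶ m/s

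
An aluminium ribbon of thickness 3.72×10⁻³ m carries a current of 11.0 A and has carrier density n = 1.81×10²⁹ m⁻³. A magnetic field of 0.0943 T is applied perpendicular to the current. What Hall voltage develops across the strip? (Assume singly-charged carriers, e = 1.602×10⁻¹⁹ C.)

V_H ≈ 9.62×10⁻⁹ V

V_H = IB/(n e t).
V_H = (11.0)(0.0943)/((1.81×10²⁹)(1.602×10⁻¹⁹)(3.72×10⁻³)) ≈ 9.62×10⁻⁹ V.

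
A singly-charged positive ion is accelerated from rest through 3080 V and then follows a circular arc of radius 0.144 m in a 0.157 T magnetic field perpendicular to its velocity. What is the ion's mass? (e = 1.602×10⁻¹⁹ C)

Combine |q|V = ½mv² and r = mv/(|q|B): eliminate v to get m = qB²r²/(2V).
m = (1.602×10⁻¹⁹)(0.157)²(0.144)²/(2·3080) ≈ 1.33×10⁻²⁶ kg.

m ≈ 1.33×10⁻²⁶ kg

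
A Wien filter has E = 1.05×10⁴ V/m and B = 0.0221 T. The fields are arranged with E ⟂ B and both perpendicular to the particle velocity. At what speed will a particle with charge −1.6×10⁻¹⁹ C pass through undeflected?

v = 4.75×10⁵ m/s

Zero net Lorentz force requires |qE| = |q v×B|, i.e. E = vB.
v = E/B = 1.05×10⁴/0.0221 = 4.75×10⁵ m/s.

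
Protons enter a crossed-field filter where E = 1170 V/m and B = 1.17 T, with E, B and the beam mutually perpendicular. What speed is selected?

For undeflected motion the electric and magnetic forces balance: qE = qvB.
v = E/B = 1170/1.17 = 1000 m/s.

v = 1000 m/s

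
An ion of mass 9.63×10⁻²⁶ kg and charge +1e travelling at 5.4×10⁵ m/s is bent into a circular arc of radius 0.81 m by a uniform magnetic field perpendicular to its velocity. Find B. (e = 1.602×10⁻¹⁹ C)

B ≈ 0.40 T

From |q|vB = mv²/r, B = mv/(|q|r).
B = (9.63×10⁻²⁶)(5.4×10⁵)/((1.602×10⁻¹⁹)(0.81)) ≈ 0.40 T.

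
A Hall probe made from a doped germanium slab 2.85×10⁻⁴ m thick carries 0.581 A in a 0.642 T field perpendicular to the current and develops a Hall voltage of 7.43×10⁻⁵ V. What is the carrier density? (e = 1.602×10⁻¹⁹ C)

n ≈ 1.10×10²⁶ m⁻³

From V_H = IB/(n e t), n = IB/(V_H e t).
n = (0.581)(0.642)/((7.43×10⁻⁵)(1.602×10⁻¹⁹)(2.85×10⁻⁴)) ≈ 1.10×10²⁶ m⁻³.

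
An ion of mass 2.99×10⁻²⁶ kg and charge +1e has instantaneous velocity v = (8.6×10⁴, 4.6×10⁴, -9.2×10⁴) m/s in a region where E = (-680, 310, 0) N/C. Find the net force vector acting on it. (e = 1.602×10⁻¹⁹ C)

Only an electric field acts, so F = qE = (1.602×10⁻¹⁹ C)·(-680, 310, 0) = (-1.09×10⁻¹⁶, 4.97×10⁻¹⁷, 0) N.

F ≈ (-1.09×10⁻¹⁶, 4.97×10⁻¹⁷, 0) N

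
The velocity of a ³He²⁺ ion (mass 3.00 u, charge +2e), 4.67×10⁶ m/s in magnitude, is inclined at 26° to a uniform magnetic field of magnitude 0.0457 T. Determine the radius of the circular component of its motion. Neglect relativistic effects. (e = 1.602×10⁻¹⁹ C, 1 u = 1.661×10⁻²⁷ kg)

v⊥ = v sinθ = 4.67×10⁶·sin26° ≈ 2.047×10⁶ m/s.
r = m v⊥/(|q|B) = (4.983×10⁻²⁷)(2.047×10⁶)/((3.204×10⁻¹⁹)(0.0457)) ≈ 0.697 m.

r ≈ 0.697 m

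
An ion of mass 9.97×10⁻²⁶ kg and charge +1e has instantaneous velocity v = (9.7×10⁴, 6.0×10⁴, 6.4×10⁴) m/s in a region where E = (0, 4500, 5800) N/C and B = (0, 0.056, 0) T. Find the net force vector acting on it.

F ≈ (-5.74×10⁻¹⁶, 7.21×10⁻¹⁶, 1.80×10⁻¹⁵) N

v×B = (-3580, 0, 5430) N/C.
E + v×B = (-3580, 4500, 1.12×10⁴) N/C.
F = q(E + v×B) = (1.602×10⁻¹⁹ C)·(-3580, 4500, 1.12×10⁴) = (-5.74×10⁻¹⁶, 7.21×10⁻¹⁶, 1.80×10⁻¹⁵) N.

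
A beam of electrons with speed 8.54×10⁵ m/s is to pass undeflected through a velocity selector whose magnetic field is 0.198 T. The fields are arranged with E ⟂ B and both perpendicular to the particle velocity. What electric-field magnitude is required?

E = 1.69×10⁵ V/m

For straight-line motion qE = qvB, so E = vB.
E = 8.54×10⁵ × 0.198 = 1.69×10⁵ V/m.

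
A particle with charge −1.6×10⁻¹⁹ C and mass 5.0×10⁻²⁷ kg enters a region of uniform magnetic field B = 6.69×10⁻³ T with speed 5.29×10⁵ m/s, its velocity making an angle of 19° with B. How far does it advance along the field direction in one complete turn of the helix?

v∥ = v cosθ = 5.29×10⁵·cos19° ≈ 5.002×10⁵ m/s.
T = 2πm/(|q|B) = 2π(5.0×10⁻²⁷)/((1.6×10⁻¹⁹)(6.69×10⁻³)) ≈ 2.935×10⁻⁵ s.
pitch = v∥ T = (5.002×10⁵)(2.935×10⁻⁵) ≈ 14.7 m.

p ≈ 14.7 m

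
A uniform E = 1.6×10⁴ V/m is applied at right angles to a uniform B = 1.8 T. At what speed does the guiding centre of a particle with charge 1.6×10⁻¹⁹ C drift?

v_d ≈ 8900 m/s

The steady drift has the magnetic force balancing the electric force, so v_d = E/B.
v_d = 1.6×10⁴/1.8 = 8900 m/s.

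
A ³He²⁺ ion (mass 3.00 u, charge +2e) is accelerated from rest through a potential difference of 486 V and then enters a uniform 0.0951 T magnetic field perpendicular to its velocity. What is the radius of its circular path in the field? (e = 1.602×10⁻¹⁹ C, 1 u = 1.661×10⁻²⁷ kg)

r ≈ 0.0409 m

Acceleration: |q|V = ½mv² ⇒ v = √(2|q|V/m) = √(2·3.204×10⁻¹⁹·486/4.983×10⁻²⁷) ≈ 2.500×10⁵ m/s.
In the field: r = mv/(|q|B) = (4.983×10⁻²⁷)(2.500×10⁵)/((3.204×10⁻¹⁹)(0.0951)) ≈ 0.0409 m.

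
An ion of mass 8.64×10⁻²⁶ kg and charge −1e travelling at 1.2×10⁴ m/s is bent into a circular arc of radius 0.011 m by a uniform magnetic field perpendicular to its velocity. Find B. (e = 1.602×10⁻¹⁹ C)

From |q|vB = mv²/r, B = mv/(|q|r).
B = (8.64×10⁻²⁶)(1.2×10⁴)/((1.602×10⁻¹⁹)(0.011)) ≈ 0.59 T.

B ≈ 0.59 T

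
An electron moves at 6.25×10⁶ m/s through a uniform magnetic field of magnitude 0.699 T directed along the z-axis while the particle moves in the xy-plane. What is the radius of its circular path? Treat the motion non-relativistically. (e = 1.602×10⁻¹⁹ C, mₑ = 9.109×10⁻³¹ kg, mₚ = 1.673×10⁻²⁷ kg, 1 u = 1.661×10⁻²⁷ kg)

r ≈ 5.08×10⁻⁵ m

The magnetic force provides the centripetal force: |q|vB = mv²/r.
r = mv/(|q|B) = (9.109×10⁻³¹)(6.25×10⁶)/((1.602×10⁻¹⁹)(0.699)) ≈ 5.08×10⁻⁵ m.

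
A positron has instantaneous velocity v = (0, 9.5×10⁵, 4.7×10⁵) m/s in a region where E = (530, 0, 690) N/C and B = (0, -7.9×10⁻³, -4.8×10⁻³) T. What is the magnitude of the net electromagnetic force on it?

|F| ≈ 1.22×10⁻¹⁶ N

v×B = (-847, 0, 0) N/C.
E + v×B = (-317, 0, 690) N/C.
F = q(E + v×B) = (1.602×10⁻¹⁹ C)·(-317, 0, 690) = (-5.08×10⁻¹⁷, 0, 1.11×10⁻¹⁶) N.
|F| = 1.22×10⁻¹⁶ N.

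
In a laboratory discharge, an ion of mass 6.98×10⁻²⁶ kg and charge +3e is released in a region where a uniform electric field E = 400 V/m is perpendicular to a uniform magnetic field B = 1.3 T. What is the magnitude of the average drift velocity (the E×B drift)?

v_d ≈ 310 m/s

The steady drift has the magnetic force balancing the electric force, so v_d = E/B.
v_d = 400/1.3 = 310 m/s.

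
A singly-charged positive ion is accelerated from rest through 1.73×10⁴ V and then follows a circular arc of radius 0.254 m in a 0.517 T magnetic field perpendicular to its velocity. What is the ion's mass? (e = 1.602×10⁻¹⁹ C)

Combine |q|V = ½mv² and r = mv/(|q|B): eliminate v to get m = qB²r²/(2V).
m = (1.602×10⁻¹⁹)(0.517)²(0.254)²/(2·1.73×10⁴) ≈ 7.98×10⁻²⁶ kg.

m ≈ 7.98×10⁻²⁶ kg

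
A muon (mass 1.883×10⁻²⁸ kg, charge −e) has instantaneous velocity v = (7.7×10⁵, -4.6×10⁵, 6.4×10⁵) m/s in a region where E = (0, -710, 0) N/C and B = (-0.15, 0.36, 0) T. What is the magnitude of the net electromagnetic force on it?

v×B = (-2.30×10⁵, -9.60×10⁴, 2.08×10⁵) N/C.
E + v×B = (-2.30×10⁵, -9.67×10⁴, 2.08×10⁵) N/C.
F = q(E + v×B) = (−1.602×10⁻¹⁹ C)·(-2.30×10⁵, -9.67×10⁴, 2.08×10⁵) = (3.69×10⁻¹⁴, 1.55×10⁻¹⁴, -3.34×10⁻¹⁴) N.
|F| = 5.21×10⁻¹⁴ N.

|F| ≈ 5.21×10⁻¹⁴ N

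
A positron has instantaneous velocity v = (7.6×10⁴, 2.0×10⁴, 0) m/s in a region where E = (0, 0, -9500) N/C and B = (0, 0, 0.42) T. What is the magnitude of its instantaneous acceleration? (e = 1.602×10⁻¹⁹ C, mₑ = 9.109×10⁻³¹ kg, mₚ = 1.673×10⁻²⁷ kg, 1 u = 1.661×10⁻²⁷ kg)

|a| ≈ 6.04×10¹⁵ m/s²

v×B = (8400, -3.19×10⁴, 0) N/C.
E + v×B = (8400, -3.19×10⁴, -9500) N/C.
F = q(E + v×B) = (1.602×10⁻¹⁹ C)·(8400, -3.19×10⁴, -9500) = (1.35×10⁻¹⁵, -5.11×10⁻¹⁵, -1.52×10⁻¹⁵) N.
|a| = |F|/m = 5.502×10⁻¹⁵/9.109×10⁻³¹ ≈ 6.04×10¹⁵ m/s².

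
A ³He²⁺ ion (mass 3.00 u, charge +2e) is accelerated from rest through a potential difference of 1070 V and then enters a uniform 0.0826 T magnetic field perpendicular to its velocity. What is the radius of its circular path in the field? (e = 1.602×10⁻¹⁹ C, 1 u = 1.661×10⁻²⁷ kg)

Acceleration: |q|V = ½mv² ⇒ v = √(2|q|V/m) = √(2·3.204×10⁻¹⁹·1070/4.983×10⁻²⁷) ≈ 3.709×10⁵ m/s.
In the field: r = mv/(|q|B) = (4.983×10⁻²⁷)(3.709×10⁵)/((3.204×10⁻¹⁹)(0.0826)) ≈ 0.0698 m.

r ≈ 0.0698 m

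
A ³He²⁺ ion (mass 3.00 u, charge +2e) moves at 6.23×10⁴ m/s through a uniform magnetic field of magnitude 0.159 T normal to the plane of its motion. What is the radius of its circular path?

The magnetic force provides the centripetal force: |q|vB = mv²/r.
r = mv/(|q|B) = (4.983×10⁻²⁷)(6.23×10⁴)/((3.204×10⁻¹⁹)(0.159)) ≈ 6.09×10⁻³ m.

r ≈ 6.09×10⁻³ m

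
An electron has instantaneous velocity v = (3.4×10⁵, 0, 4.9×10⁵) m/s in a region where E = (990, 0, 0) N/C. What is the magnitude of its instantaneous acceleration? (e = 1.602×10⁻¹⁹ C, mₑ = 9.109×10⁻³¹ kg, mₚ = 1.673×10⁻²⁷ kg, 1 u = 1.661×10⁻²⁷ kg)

Only an electric field acts, so F = qE = (−1.602×10⁻¹⁹ C)·(990, 0, 0) = (-1.59×10⁻¹⁶, 0, 0) N.
|a| = |F|/m = 1.586×10⁻¹⁶/9.109×10⁻³¹ ≈ 1.74×10¹⁴ m/s².

|a| ≈ 1.74×10¹⁴ m/s²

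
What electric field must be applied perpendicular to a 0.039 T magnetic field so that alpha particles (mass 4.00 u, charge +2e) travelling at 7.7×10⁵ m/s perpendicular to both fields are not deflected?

For straight-line motion qE = qvB, so E = vB.
E = 7.7×10⁵ × 0.039 = 3.0×10⁴ V/m.

E = 3.0×10⁴ V/m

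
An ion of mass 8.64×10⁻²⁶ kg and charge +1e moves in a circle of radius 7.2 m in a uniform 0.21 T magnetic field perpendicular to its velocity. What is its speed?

From |q|vB = mv²/r, v = |q|Br/m.
v = (1.602×10⁻¹⁹)(0.21)(7.2)/8.64×10⁻²⁶ ≈ 2.8×10⁶ m/s.

v ≈ 2.8×10⁶ m/s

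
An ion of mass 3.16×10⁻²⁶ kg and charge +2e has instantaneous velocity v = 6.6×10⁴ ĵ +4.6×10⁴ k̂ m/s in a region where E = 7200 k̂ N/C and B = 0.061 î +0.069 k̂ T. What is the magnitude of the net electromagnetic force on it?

v×B = (4550, 2810, -4030) N/C.
E + v×B = (4550, 2810, 3170) N/C.
F = q(E + v×B) = (3.204×10⁻¹⁹ C)·(4550, 2810, 3170) = (1.46×10⁻¹⁵, 8.99×10⁻¹⁶, 1.02×10⁻¹⁵) N.
|F| = 1.99×10⁻¹⁵ N.

|F| ≈ 1.99×10⁻¹⁵ N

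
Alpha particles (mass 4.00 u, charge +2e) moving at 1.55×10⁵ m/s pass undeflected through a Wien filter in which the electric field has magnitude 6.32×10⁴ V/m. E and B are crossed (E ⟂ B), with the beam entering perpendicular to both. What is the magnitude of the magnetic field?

Balance of forces in the selector: qE = qvB ⇒ B = E/v.
B = 6.32×10⁴/1.55×10⁵ = 0.408 T.

B = 0.408 T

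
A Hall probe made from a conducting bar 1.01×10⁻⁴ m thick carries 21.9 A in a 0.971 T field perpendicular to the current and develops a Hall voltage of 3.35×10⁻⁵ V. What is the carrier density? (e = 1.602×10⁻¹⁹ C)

n ≈ 3.92×10²⁸ m⁻³

From V_H = IB/(n e t), n = IB/(V_H e t).
n = (21.9)(0.971)/((3.35×10⁻⁵)(1.602×10⁻¹⁹)(1.01×10⁻⁴)) ≈ 3.92×10²⁸ m⁻³.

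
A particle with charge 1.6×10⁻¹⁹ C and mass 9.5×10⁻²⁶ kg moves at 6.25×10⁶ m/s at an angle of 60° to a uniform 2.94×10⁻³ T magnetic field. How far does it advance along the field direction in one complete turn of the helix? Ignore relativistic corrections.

v∥ = v cosθ = 6.25×10⁶·cos60° ≈ 3.125×10⁶ m/s.
T = 2πm/(|q|B) = 2π(9.5×10⁻²⁶)/((1.6×10⁻¹⁹)(2.94×10⁻³)) ≈ 1.269×10⁻³ s.
pitch = v∥ T = (3.125×10⁶)(1.269×10⁻³) ≈ 3970 m.

p ≈ 3970 m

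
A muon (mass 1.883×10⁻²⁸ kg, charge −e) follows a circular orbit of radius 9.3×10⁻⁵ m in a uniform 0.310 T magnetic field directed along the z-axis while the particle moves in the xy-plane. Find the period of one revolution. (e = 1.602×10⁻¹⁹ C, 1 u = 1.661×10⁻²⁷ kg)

The cyclotron period depends only on m, q, B: T = 2πm/(|q|B).
T = 2π(1.883×10⁻²⁸)/((1.602×10⁻¹⁹)(0.310)) ≈ 2.38×10⁻⁸ s.

T ≈ 2.38×10⁻⁸ s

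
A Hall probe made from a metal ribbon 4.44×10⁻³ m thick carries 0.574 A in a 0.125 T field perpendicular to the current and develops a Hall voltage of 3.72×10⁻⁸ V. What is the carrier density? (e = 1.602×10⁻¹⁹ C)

n ≈ 2.71×10²⁷ m⁻³

From V_H = IB/(n e t), n = IB/(V_H e t).
n = (0.574)(0.125)/((3.72×10⁻⁸)(1.602×10⁻¹⁹)(4.44×10⁻³)) ≈ 2.71×10²⁷ m⁻³.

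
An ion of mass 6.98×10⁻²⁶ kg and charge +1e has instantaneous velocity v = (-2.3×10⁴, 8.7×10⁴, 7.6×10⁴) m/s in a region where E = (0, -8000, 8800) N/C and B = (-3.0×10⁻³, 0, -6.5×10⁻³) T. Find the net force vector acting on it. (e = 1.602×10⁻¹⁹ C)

F ≈ (-9.06×10⁻¹⁷, -1.34×10⁻¹⁵, 1.45×10⁻¹⁵) N

v×B = (-566, -378, 261) N/C.
E + v×B = (-566, -8380, 9060) N/C.
F = q(E + v×B) = (1.602×10⁻¹⁹ C)·(-566, -8380, 9060) = (-9.06×10⁻¹⁷, -1.34×10⁻¹⁵, 1.45×10⁻¹⁵) N.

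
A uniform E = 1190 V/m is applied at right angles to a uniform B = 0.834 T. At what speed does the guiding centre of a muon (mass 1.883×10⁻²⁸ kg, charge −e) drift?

v_d ≈ 1430 m/s

The steady drift has the magnetic force balancing the electric force, so v_d = E/B.
v_d = 1190/0.834 = 1430 m/s.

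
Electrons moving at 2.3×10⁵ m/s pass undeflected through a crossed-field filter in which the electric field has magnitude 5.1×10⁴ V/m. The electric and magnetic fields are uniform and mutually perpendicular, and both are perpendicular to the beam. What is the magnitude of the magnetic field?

B = 0.22 T

Balance of forces in the selector: qE = qvB ⇒ B = E/v.
B = 5.1×10⁴/2.3×10⁵ = 0.22 T.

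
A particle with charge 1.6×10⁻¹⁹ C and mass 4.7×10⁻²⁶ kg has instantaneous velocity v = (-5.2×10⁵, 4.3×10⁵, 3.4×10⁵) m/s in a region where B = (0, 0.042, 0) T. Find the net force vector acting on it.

F ≈ (-2.28×10⁻¹⁵, 0, -3.49×10⁻¹⁵) N

v×B = (-1.43×10⁴, 0, -2.18×10⁴) N/C.
F = q v×B = (1.6×10⁻¹⁹ C)·(-1.43×10⁴, 0, -2.18×10⁴) = (-2.28×10⁻¹⁵, 0, -3.49×10⁻¹⁵) N.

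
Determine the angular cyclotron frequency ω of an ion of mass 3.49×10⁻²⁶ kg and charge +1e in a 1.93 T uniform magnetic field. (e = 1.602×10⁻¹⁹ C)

ω = |q|B/m.
ω = (1.602×10⁻¹⁹)(1.93)/3.49×10⁻²⁶ ≈ 8.86×10⁶ rad/s.

ω ≈ 8.86×10⁶ rad/s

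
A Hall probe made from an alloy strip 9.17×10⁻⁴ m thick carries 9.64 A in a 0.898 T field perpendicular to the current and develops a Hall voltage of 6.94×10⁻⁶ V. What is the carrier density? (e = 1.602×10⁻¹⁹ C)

From V_H = IB/(n e t), n = IB/(V_H e t).
n = (9.64)(0.898)/((6.94×10⁻⁶)(1.602×10⁻¹⁹)(9.17×10⁻⁴)) ≈ 8.49×10²⁷ m⁻³.

n ≈ 8.49×10²⁷ m⁻³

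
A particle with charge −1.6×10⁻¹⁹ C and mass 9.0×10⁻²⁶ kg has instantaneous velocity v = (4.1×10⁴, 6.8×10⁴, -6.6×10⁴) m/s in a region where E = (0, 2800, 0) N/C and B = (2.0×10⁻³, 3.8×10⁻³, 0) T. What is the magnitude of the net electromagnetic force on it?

v×B = (251, -132, 19.8) N/C.
E + v×B = (251, 2670, 19.8) N/C.
F = q(E + v×B) = (−1.6×10⁻¹⁹ C)·(251, 2670, 19.8) = (-4.01×10⁻¹⁷, -4.27×10⁻¹⁶, -3.17×10⁻¹⁸) N.
|F| = 4.29×10⁻¹⁶ N.

|F| ≈ 4.29×10⁻¹⁶ N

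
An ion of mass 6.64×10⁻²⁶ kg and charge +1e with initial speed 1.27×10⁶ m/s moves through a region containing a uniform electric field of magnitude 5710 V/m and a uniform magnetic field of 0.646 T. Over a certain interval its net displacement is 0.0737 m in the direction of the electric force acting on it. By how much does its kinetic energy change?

The magnetic force is always ⟂ v and does no work; only the electric force changes KE.
ΔKE = F_E · d = |q|E d = (1.602×10⁻¹⁹)(5710)(0.0737) ≈ 6.74×10⁻¹⁷ J.

ΔKE ≈ 6.74×10⁻¹⁷ J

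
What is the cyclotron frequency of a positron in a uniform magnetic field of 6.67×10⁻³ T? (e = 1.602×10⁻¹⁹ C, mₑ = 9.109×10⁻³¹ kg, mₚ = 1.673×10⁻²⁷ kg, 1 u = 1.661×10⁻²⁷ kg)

f ≈ 1.87×10⁸ Hz

f = |q|B/(2πm).
f = (1.602×10⁻¹⁹)(6.67×10⁻³)/(2π·9.109×10⁻³¹) ≈ 1.87×10⁸ Hz.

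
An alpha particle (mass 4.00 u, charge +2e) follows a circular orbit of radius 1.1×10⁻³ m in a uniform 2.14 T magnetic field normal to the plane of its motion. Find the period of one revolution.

The cyclotron period depends only on m, q, B: T = 2πm/(|q|B).
T = 2π(6.644×10⁻²⁷)/((3.204×10⁻¹⁹)(2.14)) ≈ 6.09×10⁻⁸ s.

T ≈ 6.09×10⁻⁸ s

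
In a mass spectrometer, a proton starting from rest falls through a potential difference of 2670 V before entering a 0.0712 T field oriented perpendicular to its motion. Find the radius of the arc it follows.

Acceleration: |q|V = ½mv² ⇒ v = √(2|q|V/m) = √(2·1.602×10⁻¹⁹·2670/1.673×10⁻²⁷) ≈ 7.151×10⁵ m/s.
In the field: r = mv/(|q|B) = (1.673×10⁻²⁷)(7.151×10⁵)/((1.602×10⁻¹⁹)(0.0712)) ≈ 0.105 m.

r ≈ 0.105 m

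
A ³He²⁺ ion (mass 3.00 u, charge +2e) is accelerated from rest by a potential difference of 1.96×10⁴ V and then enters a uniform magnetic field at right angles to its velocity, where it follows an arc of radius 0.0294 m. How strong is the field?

B ≈ 0.840 T

v = √(2|q|V/m) = √(2·3.204×10⁻¹⁹·1.96×10⁴/4.983×10⁻²⁷) ≈ 1.588×10⁶ m/s.
B = mv/(|q|r) = (4.983×10⁻²⁷)(1.588×10⁶)/((3.204×10⁻¹⁹)(0.0294)) ≈ 0.840 T.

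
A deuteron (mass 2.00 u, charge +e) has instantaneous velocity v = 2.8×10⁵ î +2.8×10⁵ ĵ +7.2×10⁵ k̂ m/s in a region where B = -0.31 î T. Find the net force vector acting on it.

F ≈ (0, -3.58×10⁻¹⁴, 1.39×10⁻¹⁴) N

v×B = (0, -2.23×10⁵, 8.68×10⁴) N/C.
F = q v×B = (1.602×10⁻¹⁹ C)·(0, -2.23×10⁵, 8.68×10⁴) = (0, -3.58×10⁻¹⁴, 1.39×10⁻¹⁴) N.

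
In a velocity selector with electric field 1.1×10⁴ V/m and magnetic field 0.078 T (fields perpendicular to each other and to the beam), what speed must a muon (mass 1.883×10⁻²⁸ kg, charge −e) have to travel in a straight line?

v = 1.4×10⁵ m/s

For undeflected motion the electric and magnetic forces balance: qE = qvB.
v = E/B = 1.1×10⁴/0.078 = 1.4×10⁵ m/s.
The result is independent of the particle's charge and mass.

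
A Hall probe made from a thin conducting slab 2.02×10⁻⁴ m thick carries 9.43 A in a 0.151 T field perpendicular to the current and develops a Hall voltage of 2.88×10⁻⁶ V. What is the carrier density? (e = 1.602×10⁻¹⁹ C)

From V_H = IB/(n e t), n = IB/(V_H e t).
n = (9.43)(0.151)/((2.88×10⁻⁶)(1.602×10⁻¹⁹)(2.02×10⁻⁴)) ≈ 1.53×10²⁸ m⁻³.

n ≈ 1.53×10²⁸ m⁻³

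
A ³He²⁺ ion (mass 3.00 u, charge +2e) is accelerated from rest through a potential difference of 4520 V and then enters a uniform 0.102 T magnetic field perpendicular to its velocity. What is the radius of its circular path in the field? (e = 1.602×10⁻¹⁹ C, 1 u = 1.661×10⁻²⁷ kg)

Acceleration: |q|V = ½mv² ⇒ v = √(2|q|V/m) = √(2·3.204×10⁻¹⁹·4520/4.983×10⁻²⁷) ≈ 7.624×10⁵ m/s.
In the field: r = mv/(|q|B) = (4.983×10⁻²⁷)(7.624×10⁵)/((3.204×10⁻¹⁹)(0.102)) ≈ 0.116 m.

r ≈ 0.116 m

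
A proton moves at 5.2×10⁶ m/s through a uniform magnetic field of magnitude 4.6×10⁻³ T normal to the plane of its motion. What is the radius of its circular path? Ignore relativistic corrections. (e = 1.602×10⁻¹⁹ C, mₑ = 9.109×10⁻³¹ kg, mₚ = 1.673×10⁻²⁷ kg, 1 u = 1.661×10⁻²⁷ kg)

r ≈ 12 m

The magnetic force provides the centripetal force: |q|vB = mv²/r.
r = mv/(|q|B) = (1.673×10⁻²⁷)(5.2×10⁶)/((1.602×10⁻¹⁹)(4.6×10⁻³)) ≈ 12 m.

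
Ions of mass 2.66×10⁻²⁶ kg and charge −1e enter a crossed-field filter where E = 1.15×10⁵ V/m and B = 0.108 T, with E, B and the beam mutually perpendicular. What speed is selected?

Straight-line motion ⇒ electric and magnetic forces cancel, so E = vB.
v = E/B = 1.15×10⁵/0.108 = 1.06×10⁶ m/s.

v = 1.06×10⁶ m/s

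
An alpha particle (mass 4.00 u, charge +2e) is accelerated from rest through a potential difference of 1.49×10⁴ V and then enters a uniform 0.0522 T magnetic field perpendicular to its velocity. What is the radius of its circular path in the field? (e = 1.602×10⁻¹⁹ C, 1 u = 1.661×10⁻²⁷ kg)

Acceleration: |q|V = ½mv² ⇒ v = √(2|q|V/m) = √(2·3.204×10⁻¹⁹·1.49×10⁴/6.644×10⁻²⁷) ≈ 1.199×10⁶ m/s.
In the field: r = mv/(|q|B) = (6.644×10⁻²⁷)(1.199×10⁶)/((3.204×10⁻¹⁹)(0.0522)) ≈ 0.476 m.

r ≈ 0.476 m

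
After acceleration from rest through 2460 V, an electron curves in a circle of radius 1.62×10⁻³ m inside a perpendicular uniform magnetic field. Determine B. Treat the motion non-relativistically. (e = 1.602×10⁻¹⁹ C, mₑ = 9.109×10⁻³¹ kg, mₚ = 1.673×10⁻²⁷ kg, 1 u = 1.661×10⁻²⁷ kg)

v = √(2|q|V/m) = √(2·1.602×10⁻¹⁹·2460/9.109×10⁻³¹) ≈ 2.942×10⁷ m/s.
B = mv/(|q|r) = (9.109×10⁻³¹)(2.942×10⁷)/((1.602×10⁻¹⁹)(1.62×10⁻³)) ≈ 0.103 T.

B ≈ 0.103 T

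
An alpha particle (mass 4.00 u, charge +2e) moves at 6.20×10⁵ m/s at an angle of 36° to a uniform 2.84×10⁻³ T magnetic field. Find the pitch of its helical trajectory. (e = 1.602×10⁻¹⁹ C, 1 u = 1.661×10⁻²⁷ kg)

p ≈ 23.0 m

v∥ = v cosθ = 6.20×10⁵·cos36° ≈ 5.016×10⁵ m/s.
T = 2πm/(|q|B) = 2π(6.644×10⁻²⁷)/((3.204×10⁻¹⁹)(2.84×10⁻³)) ≈ 4.588×10⁻⁵ s.
pitch = v∥ T = (5.016×10⁵)(4.588×10⁻⁵) ≈ 23.0 m.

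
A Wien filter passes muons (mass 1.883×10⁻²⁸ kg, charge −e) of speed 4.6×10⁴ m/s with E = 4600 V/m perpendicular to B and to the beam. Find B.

B = 0.10 T

Balance of forces in the selector: qE = qvB ⇒ B = E/v.
B = 4600/4.6×10⁴ = 0.10 T.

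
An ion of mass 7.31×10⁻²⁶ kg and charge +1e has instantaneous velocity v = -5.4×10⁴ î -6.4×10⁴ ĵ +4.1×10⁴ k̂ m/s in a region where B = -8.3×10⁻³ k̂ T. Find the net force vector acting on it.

F ≈ (8.51×10⁻¹⁷, -7.18×10⁻¹⁷, 0) N

v×B = (531, -448, 0) N/C.
F = q v×B = (1.602×10⁻¹⁹ C)·(531, -448, 0) = (8.51×10⁻¹⁷, -7.18×10⁻¹⁷, 0) N.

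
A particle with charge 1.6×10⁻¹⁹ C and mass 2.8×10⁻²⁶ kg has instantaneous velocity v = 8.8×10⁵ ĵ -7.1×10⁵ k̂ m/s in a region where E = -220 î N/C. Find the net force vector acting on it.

F ≈ (-3.52×10⁻¹⁷, 0, 0) N

Only an electric field acts, so F = qE = (1.6×10⁻¹⁹ C)·(-220, 0, 0) = (-3.52×10⁻¹⁷, 0, 0) N.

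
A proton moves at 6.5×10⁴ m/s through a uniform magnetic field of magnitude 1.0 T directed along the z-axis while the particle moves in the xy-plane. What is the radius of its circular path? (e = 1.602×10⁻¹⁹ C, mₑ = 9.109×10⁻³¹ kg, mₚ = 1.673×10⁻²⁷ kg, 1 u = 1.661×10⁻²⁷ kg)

The magnetic force provides the centripetal force: |q|vB = mv²/r.
r = mv/(|q|B) = (1.673×10⁻²⁷)(6.5×10⁴)/((1.602×10⁻¹⁹)(1.0)) ≈ 6.8×10⁻⁴ m.

r ≈ 6.8×10⁻⁴ m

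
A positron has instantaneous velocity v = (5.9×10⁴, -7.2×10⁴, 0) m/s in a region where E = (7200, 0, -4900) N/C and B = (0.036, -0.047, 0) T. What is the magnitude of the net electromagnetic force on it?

|F| ≈ 1.41×10⁻¹⁵ N

v×B = (0, 0, -181) N/C.
E + v×B = (7200, 0, -5080) N/C.
F = q(E + v×B) = (1.602×10⁻¹⁹ C)·(7200, 0, -5080) = (1.15×10⁻¹⁵, 0, -8.14×10⁻¹⁶) N.
|F| = 1.41×10⁻¹⁵ N.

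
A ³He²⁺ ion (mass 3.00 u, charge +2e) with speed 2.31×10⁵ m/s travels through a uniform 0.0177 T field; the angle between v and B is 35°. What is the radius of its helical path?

r ≈ 0.116 m

v⊥ = v sinθ = 2.31×10⁵·sin35° ≈ 1.325×10⁵ m/s.
r = m v⊥/(|q|B) = (4.983×10⁻²⁷)(1.325×10⁵)/((3.204×10⁻¹⁹)(0.0177)) ≈ 0.116 m.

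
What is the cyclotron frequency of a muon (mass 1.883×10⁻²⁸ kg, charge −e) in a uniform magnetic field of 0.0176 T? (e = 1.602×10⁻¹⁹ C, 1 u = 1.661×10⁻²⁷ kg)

f = |q|B/(2πm).
f = (1.602×10⁻¹⁹)(0.0176)/(2π·1.883×10⁻²⁸) ≈ 2.38×10⁶ Hz.

f ≈ 2.38×10⁶ Hz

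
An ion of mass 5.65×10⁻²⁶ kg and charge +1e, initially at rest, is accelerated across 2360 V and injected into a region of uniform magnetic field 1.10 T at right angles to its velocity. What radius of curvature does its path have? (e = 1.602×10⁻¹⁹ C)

Acceleration: |q|V = ½mv² ⇒ v = √(2|q|V/m) = √(2·1.602×10⁻¹⁹·2360/5.65×10⁻²⁶) ≈ 1.157×10⁵ m/s.
In the field: r = mv/(|q|B) = (5.65×10⁻²⁶)(1.157×10⁵)/((1.602×10⁻¹⁹)(1.10)) ≈ 0.0371 m.

r ≈ 0.0371 m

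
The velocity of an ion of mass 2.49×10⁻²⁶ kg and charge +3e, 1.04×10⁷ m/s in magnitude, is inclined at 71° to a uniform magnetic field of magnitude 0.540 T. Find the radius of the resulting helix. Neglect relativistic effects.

v⊥ = v sinθ = 1.04×10⁷·sin71° ≈ 9.833×10⁶ m/s.
r = m v⊥/(|q|B) = (2.49×10⁻²⁶)(9.833×10⁶)/((4.806×10⁻¹⁹)(0.540)) ≈ 0.943 m.

r ≈ 0.943 m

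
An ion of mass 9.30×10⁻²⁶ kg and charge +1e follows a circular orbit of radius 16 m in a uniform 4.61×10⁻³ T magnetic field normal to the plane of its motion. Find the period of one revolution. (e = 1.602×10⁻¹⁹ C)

The cyclotron period depends only on m, q, B: T = 2πm/(|q|B).
T = 2π(9.30×10⁻²⁶)/((1.602×10⁻¹⁹)(4.61×10⁻³)) ≈ 7.91×10⁻⁴ s.

T ≈ 7.91×10⁻⁴ s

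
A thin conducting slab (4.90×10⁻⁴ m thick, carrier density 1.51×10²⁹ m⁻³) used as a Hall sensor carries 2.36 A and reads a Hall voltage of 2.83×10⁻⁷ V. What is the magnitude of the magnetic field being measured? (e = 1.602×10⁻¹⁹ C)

B ≈ 1.42 T

From V_H = IB/(n e t), B = V_H n e t / I.
B = (2.83×10⁻⁷)(1.51×10²⁹)(1.602×10⁻¹⁹)(4.90×10⁻⁴)/2.36 ≈ 1.42 T.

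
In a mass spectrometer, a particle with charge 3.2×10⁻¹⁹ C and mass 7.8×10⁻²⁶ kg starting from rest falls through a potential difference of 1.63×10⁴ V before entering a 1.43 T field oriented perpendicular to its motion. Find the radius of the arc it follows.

Acceleration: |q|V = ½mv² ⇒ v = √(2|q|V/m) = √(2·3.2×10⁻¹⁹·1.63×10⁴/7.8×10⁻²⁶) ≈ 3.657×10⁵ m/s.
In the field: r = mv/(|q|B) = (7.8×10⁻²⁶)(3.657×10⁵)/((3.2×10⁻¹⁹)(1.43)) ≈ 0.0623 m.

r ≈ 0.0623 m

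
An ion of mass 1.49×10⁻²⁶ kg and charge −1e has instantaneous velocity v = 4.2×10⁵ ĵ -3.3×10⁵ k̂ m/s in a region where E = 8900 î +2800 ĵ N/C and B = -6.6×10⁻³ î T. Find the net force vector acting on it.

F ≈ (-1.43×10⁻¹⁵, -7.97×10⁻¹⁶, -4.44×10⁻¹⁶) N

v×B = (0, 2180, 2770) N/C.
E + v×B = (8900, 4980, 2770) N/C.
F = q(E + v×B) = (−1.602×10⁻¹⁹ C)·(8900, 4980, 2770) = (-1.43×10⁻¹⁵, -7.97×10⁻¹⁶, -4.44×10⁻¹⁶) N.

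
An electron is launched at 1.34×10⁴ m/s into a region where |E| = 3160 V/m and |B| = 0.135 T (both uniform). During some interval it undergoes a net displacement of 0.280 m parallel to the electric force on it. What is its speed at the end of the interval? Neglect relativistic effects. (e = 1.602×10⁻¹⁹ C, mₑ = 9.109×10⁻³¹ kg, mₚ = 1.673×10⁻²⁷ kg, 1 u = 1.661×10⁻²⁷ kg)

B does no work; ΔKE = |q|E d.
½mv_f² = ½mv₀² + |q|Ed = ½(9.109×10⁻³¹)(1.34×10⁴)² + (1.602×10⁻¹⁹)(3160)(0.280) ≈ 8.178×10⁻²³ J + 1.417×10⁻¹⁶ J ≈ 1.417×10⁻¹⁶ J.
v_f = √(2·1.417×10⁻¹⁶/9.109×10⁻³¹) ≈ 1.76×10⁷ m/s.

v_f ≈ 1.76×10⁷ m/s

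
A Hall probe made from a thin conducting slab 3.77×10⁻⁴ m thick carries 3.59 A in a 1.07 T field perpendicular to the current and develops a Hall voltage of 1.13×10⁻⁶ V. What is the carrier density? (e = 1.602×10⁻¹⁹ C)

n ≈ 5.63×10²⁸ m⁻³

From V_H = IB/(n e t), n = IB/(V_H e t).
n = (3.59)(1.07)/((1.13×10⁻⁶)(1.602×10⁻¹⁹)(3.77×10⁻⁴)) ≈ 5.63×10²⁸ m⁻³.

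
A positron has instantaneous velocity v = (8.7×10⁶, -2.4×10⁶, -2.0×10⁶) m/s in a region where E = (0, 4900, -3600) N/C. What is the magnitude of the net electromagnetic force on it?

Only an electric field acts, so F = qE = (1.602×10⁻¹⁹ C)·(0, 4900, -3600) = (0, 7.85×10⁻¹⁶, -5.77×10⁻¹⁶) N.
|F| = 9.74×10⁻¹⁶ N.

|F| ≈ 9.74×10⁻¹⁶ N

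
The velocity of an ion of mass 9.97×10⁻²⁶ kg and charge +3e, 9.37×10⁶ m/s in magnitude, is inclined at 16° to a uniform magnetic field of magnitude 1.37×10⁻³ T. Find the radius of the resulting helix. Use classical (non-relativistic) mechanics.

v⊥ = v sinθ = 9.37×10⁶·sin16° ≈ 2.583×10⁶ m/s.
r = m v⊥/(|q|B) = (9.97×10⁻²⁶)(2.583×10⁶)/((4.806×10⁻¹⁹)(1.37×10⁻³)) ≈ 391 m.

r ≈ 391 m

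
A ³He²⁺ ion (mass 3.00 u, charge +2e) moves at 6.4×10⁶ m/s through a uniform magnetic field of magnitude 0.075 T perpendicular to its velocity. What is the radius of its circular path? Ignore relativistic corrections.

The magnetic force provides the centripetal force: |q|vB = mv²/r.
r = mv/(|q|B) = (4.983×10⁻²⁷)(6.4×10⁶)/((3.204×10⁻¹⁹)(0.075)) ≈ 1.3 m.

r ≈ 1.3 m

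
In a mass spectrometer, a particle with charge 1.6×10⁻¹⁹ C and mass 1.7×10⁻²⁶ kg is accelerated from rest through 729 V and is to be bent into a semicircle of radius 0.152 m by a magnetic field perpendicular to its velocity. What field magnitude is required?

B ≈ 0.0819 T

v = √(2|q|V/m) = √(2·1.6×10⁻¹⁹·729/1.7×10⁻²⁶) ≈ 1.171×10⁵ m/s.
B = mv/(|q|r) = (1.7×10⁻²⁶)(1.171×10⁵)/((1.6×10⁻¹⁹)(0.152)) ≈ 0.0819 T.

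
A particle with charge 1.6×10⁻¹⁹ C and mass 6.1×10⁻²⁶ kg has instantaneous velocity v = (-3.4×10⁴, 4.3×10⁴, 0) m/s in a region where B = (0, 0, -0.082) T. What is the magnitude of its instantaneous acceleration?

v×B = (-3530, -2790, 0) N/C.
F = q v×B = (1.6×10⁻¹⁹ C)·(-3530, -2790, 0) = (-5.64×10⁻¹⁶, -4.46×10⁻¹⁶, 0) N.
|a| = |F|/m = 7.192×10⁻¹⁶/6.1×10⁻²⁶ ≈ 1.18×10¹⁰ m/s².

|a| ≈ 1.18×10¹⁰ m/s²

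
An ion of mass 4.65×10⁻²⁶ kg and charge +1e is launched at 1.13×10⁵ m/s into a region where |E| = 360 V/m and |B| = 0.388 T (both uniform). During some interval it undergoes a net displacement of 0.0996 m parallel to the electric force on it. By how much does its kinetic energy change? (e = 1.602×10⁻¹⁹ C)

The magnetic force is always ⟂ v and does no work; only the electric force changes KE.
ΔKE = F_E · d = |q|E d = (1.602×10⁻¹⁹)(360)(0.0996) ≈ 5.74×10⁻¹⁸ J.

ΔKE ≈ 5.74×10⁻¹⁸ J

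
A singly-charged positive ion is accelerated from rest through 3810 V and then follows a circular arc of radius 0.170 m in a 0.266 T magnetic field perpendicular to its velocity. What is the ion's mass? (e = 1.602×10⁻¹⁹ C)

Combine |q|V = ½mv² and r = mv/(|q|B): eliminate v to get m = qB²r²/(2V).
m = (1.602×10⁻¹⁹)(0.266)²(0.170)²/(2·3810) ≈ 4.30×10⁻²⁶ kg.

m ≈ 4.30×10⁻²⁶ kg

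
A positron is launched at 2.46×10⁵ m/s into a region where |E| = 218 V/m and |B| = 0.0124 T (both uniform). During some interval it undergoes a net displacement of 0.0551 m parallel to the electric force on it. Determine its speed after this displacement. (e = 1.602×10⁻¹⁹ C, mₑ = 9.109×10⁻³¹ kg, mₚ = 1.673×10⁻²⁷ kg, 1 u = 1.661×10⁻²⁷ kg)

B does no work; ΔKE = |q|E d.
½mv_f² = ½mv₀² + |q|Ed = ½(9.109×10⁻³¹)(2.46×10⁵)² + (1.602×10⁻¹⁹)(218)(0.0551) ≈ 2.756×10⁻²⁰ J + 1.924×10⁻¹⁸ J ≈ 1.952×10⁻¹⁸ J.
v_f = √(2·1.952×10⁻¹⁸/9.109×10⁻³¹) ≈ 2.07×10⁶ m/s.

v_f ≈ 2.07×10⁶ m/s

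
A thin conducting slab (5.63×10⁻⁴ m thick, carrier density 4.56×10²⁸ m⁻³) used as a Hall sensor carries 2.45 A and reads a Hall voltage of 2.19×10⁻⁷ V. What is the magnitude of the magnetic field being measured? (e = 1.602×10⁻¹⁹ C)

B ≈ 0.368 T

From V_H = IB/(n e t), B = V_H n e t / I.
B = (2.19×10⁻⁷)(4.56×10²⁸)(1.602×10⁻¹⁹)(5.63×10⁻⁴)/2.45 ≈ 0.368 T.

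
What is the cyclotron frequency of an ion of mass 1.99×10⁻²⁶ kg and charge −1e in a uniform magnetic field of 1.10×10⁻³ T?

f = |q|B/(2πm).
f = (1.602×10⁻¹⁹)(1.10×10⁻³)/(2π·1.99×10⁻²⁶) ≈ 1410 Hz.

f ≈ 1410 Hz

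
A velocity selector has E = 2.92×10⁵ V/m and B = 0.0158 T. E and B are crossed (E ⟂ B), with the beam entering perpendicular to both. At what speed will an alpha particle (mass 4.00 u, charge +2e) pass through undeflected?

For undeflected motion the electric and magnetic forces balance: qE = qvB.
v = E/B = 2.92×10⁵/0.0158 = 1.85×10⁷ m/s.

v = 1.85×10⁷ m/s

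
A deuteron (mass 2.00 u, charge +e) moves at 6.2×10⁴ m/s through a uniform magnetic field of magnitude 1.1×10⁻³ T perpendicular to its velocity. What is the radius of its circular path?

The magnetic force provides the centripetal force: |q|vB = mv²/r.
r = mv/(|q|B) = (3.322×10⁻²⁷)(6.2×10⁴)/((1.602×10⁻¹⁹)(1.1×10⁻³)) ≈ 1.2 m.

r ≈ 1.2 m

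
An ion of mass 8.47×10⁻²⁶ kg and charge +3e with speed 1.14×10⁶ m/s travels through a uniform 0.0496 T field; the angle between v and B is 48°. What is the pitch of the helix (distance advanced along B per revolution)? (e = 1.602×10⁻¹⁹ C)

p ≈ 17.0 m

v∥ = v cosθ = 1.14×10⁶·cos48° ≈ 7.628×10⁵ m/s.
T = 2πm/(|q|B) = 2π(8.47×10⁻²⁶)/((4.806×10⁻¹⁹)(0.0496)) ≈ 2.233×10⁻⁵ s.
pitch = v∥ T = (7.628×10⁵)(2.233×10⁻⁵) ≈ 17.0 m.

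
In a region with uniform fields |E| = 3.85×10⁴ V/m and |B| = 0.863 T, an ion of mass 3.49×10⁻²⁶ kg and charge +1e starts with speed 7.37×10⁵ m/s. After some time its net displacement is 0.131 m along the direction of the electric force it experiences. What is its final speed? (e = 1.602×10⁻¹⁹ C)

v_f ≈ 7.68×10⁵ m/s

B does no work; ΔKE = |q|E d.
½mv_f² = ½mv₀² + |q|Ed = ½(3.49×10⁻²⁶)(7.37×10⁵)² + (1.602×10⁻¹⁹)(3.85×10⁴)(0.131) ≈ 9.478×10⁻¹⁵ J + 8.080×10⁻¹⁶ J ≈ 1.029×10⁻¹⁴ J.
v_f = √(2·1.029×10⁻¹⁴/3.49×10⁻²⁶) ≈ 7.68×10⁵ m/s.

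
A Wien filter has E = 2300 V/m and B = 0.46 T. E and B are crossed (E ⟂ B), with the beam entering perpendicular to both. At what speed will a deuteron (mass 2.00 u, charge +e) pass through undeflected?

Straight-line motion ⇒ electric and magnetic forces cancel, so E = vB.
v = E/B = 2300/0.46 = 5000 m/s.
The result is independent of the particle's charge and mass.

v = 5000 m/s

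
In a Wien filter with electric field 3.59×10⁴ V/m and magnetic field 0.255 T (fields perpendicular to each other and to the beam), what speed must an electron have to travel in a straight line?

v = 1.41×10⁵ m/s

Zero net Lorentz force requires |qE| = |q v×B|, i.e. E = vB.
v = E/B = 3.59×10⁴/0.255 = 1.41×10⁵ m/s.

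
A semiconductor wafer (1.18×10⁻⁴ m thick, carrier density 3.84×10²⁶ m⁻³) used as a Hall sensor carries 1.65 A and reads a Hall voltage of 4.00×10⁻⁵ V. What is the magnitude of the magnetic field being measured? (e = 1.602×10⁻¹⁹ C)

B ≈ 0.176 T

From V_H = IB/(n e t), B = V_H n e t / I.
B = (4.00×10⁻⁵)(3.84×10²⁶)(1.602×10⁻¹⁹)(1.18×10⁻⁴)/1.65 ≈ 0.176 T.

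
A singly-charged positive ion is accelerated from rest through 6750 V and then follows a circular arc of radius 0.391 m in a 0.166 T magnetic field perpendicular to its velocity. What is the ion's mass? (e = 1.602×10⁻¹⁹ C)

Combine |q|V = ½mv² and r = mv/(|q|B): eliminate v to get m = qB²r²/(2V).
m = (1.602×10⁻¹⁹)(0.166)²(0.391)²/(2·6750) ≈ 5.00×10⁻²⁶ kg.

m ≈ 5.00×10⁻²⁶ kg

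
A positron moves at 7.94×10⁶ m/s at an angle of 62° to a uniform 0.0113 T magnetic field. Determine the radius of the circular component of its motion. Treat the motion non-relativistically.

r ≈ 3.53×10⁻³ m

v⊥ = v sinθ = 7.94×10⁶·sin62° ≈ 7.011×10⁶ m/s.
r = m v⊥/(|q|B) = (9.109×10⁻³¹)(7.011×10⁶)/((1.602×10⁻¹⁹)(0.0113)) ≈ 3.53×10⁻³ m.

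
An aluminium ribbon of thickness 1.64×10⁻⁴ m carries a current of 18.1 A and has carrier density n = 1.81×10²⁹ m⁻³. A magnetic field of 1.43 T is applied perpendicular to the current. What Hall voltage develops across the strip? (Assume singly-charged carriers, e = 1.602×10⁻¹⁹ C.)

V_H = IB/(n e t).
V_H = (18.1)(1.43)/((1.81×10²⁹)(1.602×10⁻¹⁹)(1.64×10⁻⁴)) ≈ 5.44×10⁻⁶ V.

V_H ≈ 5.44×10⁻⁶ V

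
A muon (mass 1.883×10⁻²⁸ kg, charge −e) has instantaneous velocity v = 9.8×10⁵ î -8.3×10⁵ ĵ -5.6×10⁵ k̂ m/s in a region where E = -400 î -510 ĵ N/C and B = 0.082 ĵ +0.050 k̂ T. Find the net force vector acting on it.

v×B = (4420, -4.90×10⁴, 8.04×10⁴) N/C.
E + v×B = (4020, -4.95×10⁴, 8.04×10⁴) N/C.
F = q(E + v×B) = (−1.602×10⁻¹⁹ C)·(4020, -4.95×10⁴, 8.04×10⁴) = (-6.44×10⁻¹⁶, 7.93×10⁻¹⁵, -1.29×10⁻¹⁴) N.

F ≈ (-6.44×10⁻¹⁶, 7.93×10⁻¹⁵, -1.29×10⁻¹⁴) N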